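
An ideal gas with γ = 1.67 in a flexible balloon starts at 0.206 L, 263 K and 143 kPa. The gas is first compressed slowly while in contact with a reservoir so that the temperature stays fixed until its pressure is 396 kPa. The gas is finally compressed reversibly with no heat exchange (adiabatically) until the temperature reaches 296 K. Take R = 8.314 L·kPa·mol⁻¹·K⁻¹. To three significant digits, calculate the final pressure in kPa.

P₃ ≈ 532 kPa

Isothermal, so P V is constant: T₂ = T₁; V₂ = V₁·(P₁/P₂) = 0.07439 L.
Adiabatic (γ = 1.67), T V^(γ−1) and P V^γ constant: P₃ = P₂·(T₃/T₂)^(γ/(γ−1)) = 531.7 kPa; V₃ = V₂·(T₂/T₃)^(1/(γ−1)) = 0.06236 L.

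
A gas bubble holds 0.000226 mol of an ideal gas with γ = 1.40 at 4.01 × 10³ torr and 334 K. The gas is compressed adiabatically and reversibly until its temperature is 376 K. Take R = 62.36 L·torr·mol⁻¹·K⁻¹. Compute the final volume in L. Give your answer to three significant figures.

From PV = nRT: V₁ = nRT₁/P₁ = 0.001174 L.
Reversible adiabatic, γ = 1.40: P₂ = P₁·(T₂/T₁)^(γ/(γ−1)) = 6070 torr; V₂ = V₁·(T₁/T₂)^(1/(γ−1)) = 0.0008730 L.

V₂ ≈ 0.000873 L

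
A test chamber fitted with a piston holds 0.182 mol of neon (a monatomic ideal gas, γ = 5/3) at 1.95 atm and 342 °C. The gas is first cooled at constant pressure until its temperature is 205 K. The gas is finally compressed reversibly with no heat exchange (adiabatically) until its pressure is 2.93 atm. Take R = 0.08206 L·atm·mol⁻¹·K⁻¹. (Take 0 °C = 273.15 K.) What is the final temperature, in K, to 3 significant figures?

Convert: T₁ = 615.1 K.
From PV = nRT: V₁ = nRT₁/P₁ = 4.711 L.
P constant ⇒ V ∝ T: P₂ = P₁; V₂ = V₁·(T₂/T₁) = 1.570 L.
Reversible adiabatic, γ = 5/3: T₃ = T₂·(P₃/P₂)^((γ−1)/γ) = 241.3 K; V₃ = V₂·(P₂/P₃)^(1/γ) = 1.230 L.

T₃ ≈ 241 K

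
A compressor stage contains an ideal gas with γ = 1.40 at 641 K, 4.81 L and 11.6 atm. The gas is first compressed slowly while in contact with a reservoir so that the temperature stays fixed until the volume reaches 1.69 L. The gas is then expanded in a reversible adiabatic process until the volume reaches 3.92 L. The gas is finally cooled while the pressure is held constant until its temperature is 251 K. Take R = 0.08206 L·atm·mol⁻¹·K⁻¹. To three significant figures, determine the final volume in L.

Isothermal, so P V is constant: T₂ = T₁; P₂ = P₁·(V₁/V₂) = 33.02 atm.
Reversible adiabatic, γ = 1.40: T₃ = T₂·(V₂/V₃)^(γ−1) = 457.8 K; P₃ = P₂·(V₂/V₃)^γ = 10.17 atm.
P constant ⇒ V ∝ T: P₄ = P₃; V₄ = V₃·(T₄/T₃) = 2.149 L.

V₄ ≈ 2.15 L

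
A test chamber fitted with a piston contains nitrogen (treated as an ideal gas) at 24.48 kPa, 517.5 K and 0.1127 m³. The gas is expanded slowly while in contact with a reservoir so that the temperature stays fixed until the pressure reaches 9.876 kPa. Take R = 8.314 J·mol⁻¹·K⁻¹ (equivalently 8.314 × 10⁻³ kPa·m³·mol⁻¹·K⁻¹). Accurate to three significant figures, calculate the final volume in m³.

Isothermal, so P V is constant: T₂ = T₁; V₂ = V₁·(P₁/P₂) = 0.2794 m³.

V₂ ≈ 0.279 m³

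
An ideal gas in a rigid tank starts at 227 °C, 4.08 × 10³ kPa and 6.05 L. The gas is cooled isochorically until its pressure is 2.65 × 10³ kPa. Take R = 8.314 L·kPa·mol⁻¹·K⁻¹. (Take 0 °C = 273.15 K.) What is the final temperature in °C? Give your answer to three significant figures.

T₂ ≈ 51.7 °C

Convert: T₁ = 500.1 K.
V constant ⇒ P ∝ T: V₂ = V₁; T₂ = T₁·(P₂/P₁) = 324.9 K.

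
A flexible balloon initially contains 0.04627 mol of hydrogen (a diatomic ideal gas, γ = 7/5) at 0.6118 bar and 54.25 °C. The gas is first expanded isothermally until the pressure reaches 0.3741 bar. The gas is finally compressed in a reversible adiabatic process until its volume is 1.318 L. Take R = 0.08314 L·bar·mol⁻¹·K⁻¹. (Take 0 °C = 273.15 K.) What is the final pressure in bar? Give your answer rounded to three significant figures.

Convert: T₁ = 327.4 K.
From PV = nRT: V₁ = nRT₁/P₁ = 2.059 L.
Isothermal, so P V is constant: T₂ = T₁; V₂ = V₁·(P₁/P₂) = 3.367 L.
Adiabatic (γ = 7/5), T V^(γ−1) and P V^γ constant: T₃ = T₂·(V₂/V₃)^(γ−1) = 476.4 K; P₃ = P₂·(V₂/V₃)^γ = 1.391 bar.

P₃ ≈ 1.39 bar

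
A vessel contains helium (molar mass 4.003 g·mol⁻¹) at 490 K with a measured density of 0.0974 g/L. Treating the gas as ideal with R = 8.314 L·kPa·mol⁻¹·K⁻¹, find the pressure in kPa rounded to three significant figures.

P ≈ 99.1 kPa

ρ = PM/(RT) ⇒ P = ρRT/M = (0.0974 × 8.314 × 490.0) / 4.003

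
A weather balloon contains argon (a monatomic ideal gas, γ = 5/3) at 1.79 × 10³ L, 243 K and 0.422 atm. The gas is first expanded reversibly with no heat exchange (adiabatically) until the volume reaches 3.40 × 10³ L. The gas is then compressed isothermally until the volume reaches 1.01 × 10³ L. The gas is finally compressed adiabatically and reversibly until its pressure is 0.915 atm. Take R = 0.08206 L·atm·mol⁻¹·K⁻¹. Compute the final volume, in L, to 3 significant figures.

Reversible adiabatic, γ = 5/3: T₂ = T₁·(V₁/V₂)^(γ−1) = 158.4 K; P₂ = P₁·(V₁/V₂)^γ = 0.1449 atm.
T constant ⇒ Boyle's law P V = const: T₃ = T₂; P₃ = P₂·(V₂/V₃) = 0.4876 atm.
Reversible adiabatic, γ = 5/3: T₄ = T₃·(P₄/P₃)^((γ−1)/γ) = 203.8 K; V₄ = V₃·(P₃/P₄)^(1/γ) = 692.3 L.

V₄ ≈ 692 L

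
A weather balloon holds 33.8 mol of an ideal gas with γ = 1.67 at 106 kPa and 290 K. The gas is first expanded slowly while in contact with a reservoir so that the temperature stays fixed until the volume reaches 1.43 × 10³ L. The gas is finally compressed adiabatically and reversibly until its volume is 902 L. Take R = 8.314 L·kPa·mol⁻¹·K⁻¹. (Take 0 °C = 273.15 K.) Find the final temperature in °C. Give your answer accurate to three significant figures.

T₃ ≈ 122 °C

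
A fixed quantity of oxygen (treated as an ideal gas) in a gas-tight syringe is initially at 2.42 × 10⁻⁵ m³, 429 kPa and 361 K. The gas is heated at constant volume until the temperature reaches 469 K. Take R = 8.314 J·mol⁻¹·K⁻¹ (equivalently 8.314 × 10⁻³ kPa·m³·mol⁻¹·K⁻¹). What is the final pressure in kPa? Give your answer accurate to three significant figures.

P₂ ≈ 557 kPa

V constant ⇒ P ∝ T: V₂ = V₁; P₂ = P₁·(T₂/T₁) = 557.3 kPa.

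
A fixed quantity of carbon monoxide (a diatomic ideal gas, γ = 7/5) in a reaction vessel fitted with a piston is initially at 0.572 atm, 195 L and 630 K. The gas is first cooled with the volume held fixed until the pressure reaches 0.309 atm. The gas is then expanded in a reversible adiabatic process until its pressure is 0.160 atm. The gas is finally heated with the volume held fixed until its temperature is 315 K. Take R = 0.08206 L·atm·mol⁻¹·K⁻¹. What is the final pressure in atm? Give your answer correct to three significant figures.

P₄ ≈ 0.179 atm

V constant ⇒ P ∝ T: V₂ = V₁; T₂ = T₁·(P₂/P₁) = 340.3 K.
Adiabatic (γ = 7/5), T V^(γ−1) and P V^γ constant: T₃ = T₂·(P₃/P₂)^((γ−1)/γ) = 282.0 K; V₃ = V₂·(P₂/P₃)^(1/γ) = 312.0 L.
Isochoric, so P/T is constant: V₄ = V₃; P₄ = P₃·(T₄/T₃) = 0.1787 atm.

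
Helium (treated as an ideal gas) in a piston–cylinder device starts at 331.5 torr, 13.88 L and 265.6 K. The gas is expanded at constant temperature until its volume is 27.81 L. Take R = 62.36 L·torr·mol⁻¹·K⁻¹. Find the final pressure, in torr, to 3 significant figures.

P₂ ≈ 165 torr

T constant ⇒ Boyle's law P V = const: T₂ = T₁; P₂ = P₁·(V₁/V₂) = 165.5 torr.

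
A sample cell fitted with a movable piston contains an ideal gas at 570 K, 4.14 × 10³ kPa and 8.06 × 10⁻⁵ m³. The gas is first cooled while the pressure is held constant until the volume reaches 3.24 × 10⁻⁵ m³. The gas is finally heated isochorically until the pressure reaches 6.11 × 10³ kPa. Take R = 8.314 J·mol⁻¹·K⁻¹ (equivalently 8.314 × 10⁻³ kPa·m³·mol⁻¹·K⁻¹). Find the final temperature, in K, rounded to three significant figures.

P constant ⇒ V ∝ T: P₂ = P₁; T₂ = T₁·(V₂/V₁) = 229.1 K.
Isochoric, so P/T is constant: V₃ = V₂; T₃ = T₂·(P₃/P₂) = 338.2 K.

T₃ ≈ 338 K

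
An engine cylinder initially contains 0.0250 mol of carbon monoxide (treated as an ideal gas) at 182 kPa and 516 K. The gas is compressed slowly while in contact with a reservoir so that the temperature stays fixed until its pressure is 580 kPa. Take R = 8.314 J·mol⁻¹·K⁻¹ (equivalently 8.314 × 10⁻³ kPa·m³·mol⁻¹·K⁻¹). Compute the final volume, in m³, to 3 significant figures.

V₂ ≈ 0.000185 m³

From PV = nRT: V₁ = nRT₁/P₁ = 0.0005893 m³.
Isothermal, so P V is constant: T₂ = T₁; V₂ = V₁·(P₁/P₂) = 0.0001849 m³.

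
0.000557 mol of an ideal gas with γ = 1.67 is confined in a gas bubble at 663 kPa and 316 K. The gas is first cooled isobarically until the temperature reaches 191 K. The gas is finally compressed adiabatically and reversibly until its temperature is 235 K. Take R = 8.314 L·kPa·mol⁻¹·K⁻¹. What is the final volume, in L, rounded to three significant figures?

From PV = nRT: V₁ = nRT₁/P₁ = 0.002207 L.
P constant ⇒ V ∝ T: P₂ = P₁; V₂ = V₁·(T₂/T₁) = 0.001334 L.
Adiabatic (γ = 1.67), T V^(γ−1) and P V^γ constant: P₃ = P₂·(T₃/T₂)^(γ/(γ−1)) = 1112 kPa; V₃ = V₂·(T₂/T₃)^(1/(γ−1)) = 0.0009791 L.

V₃ ≈ 0.000979 L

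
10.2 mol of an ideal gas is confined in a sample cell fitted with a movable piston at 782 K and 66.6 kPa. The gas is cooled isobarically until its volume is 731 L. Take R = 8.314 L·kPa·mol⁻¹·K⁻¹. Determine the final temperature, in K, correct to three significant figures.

T₂ ≈ 574 K

From PV = nRT: V₁ = nRT₁/P₁ = 995.7 L.
Isobaric, so V/T is constant: P₂ = P₁; T₂ = T₁·(V₂/V₁) = 574.1 K.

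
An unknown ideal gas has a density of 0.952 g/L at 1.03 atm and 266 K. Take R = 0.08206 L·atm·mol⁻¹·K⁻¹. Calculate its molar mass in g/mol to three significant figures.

ρ = PM/(RT) ⇒ M = ρRT/P = (0.952 × 0.08206 × 266.0) / 1.03

M ≈ 20.2 g/mol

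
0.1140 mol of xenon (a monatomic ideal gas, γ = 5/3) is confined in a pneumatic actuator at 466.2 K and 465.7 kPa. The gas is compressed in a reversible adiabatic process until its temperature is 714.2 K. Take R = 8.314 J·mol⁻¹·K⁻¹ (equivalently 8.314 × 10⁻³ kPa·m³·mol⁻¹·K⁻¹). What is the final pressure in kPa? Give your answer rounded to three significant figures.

P₂ ≈ 1.35e+03 kPa

From PV = nRT: V₁ = nRT₁/P₁ = 0.0009488 m³.
Reversible adiabatic, γ = 5/3: P₂ = P₁·(T₂/T₁)^(γ/(γ−1)) = 1353 kPa; V₂ = V₁·(T₁/T₂)^(1/(γ−1)) = 0.0005004 m³.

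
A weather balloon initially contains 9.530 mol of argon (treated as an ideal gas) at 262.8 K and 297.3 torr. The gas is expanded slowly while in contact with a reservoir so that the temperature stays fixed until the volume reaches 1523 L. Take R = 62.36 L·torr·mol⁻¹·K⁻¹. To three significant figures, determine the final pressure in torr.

From PV = nRT: V₁ = nRT₁/P₁ = 525.3 L.
Isothermal, so P V is constant: T₂ = T₁; P₂ = P₁·(V₁/V₂) = 102.5 torr.

P₂ ≈ 103 torr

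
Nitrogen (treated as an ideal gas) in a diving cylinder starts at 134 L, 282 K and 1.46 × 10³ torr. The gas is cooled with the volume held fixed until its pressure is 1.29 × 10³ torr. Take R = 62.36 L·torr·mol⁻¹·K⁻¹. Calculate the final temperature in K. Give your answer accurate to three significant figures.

Isochoric, so P/T is constant: V₂ = V₁; T₂ = T₁·(P₂/P₁) = 249.2 K.

T₂ ≈ 249 K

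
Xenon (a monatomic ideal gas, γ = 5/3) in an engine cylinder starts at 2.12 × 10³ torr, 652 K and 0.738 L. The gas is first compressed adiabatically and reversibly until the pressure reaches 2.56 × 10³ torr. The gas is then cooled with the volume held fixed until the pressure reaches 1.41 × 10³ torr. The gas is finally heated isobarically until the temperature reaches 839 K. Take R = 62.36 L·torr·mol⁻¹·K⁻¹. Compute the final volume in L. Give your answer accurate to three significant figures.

Reversible adiabatic, γ = 5/3: T₂ = T₁·(P₂/P₁)^((γ−1)/γ) = 703.1 K; V₂ = V₁·(P₁/P₂)^(1/γ) = 0.6590 L.
V constant ⇒ P ∝ T: V₃ = V₂; T₃ = T₂·(P₃/P₂) = 387.2 K.
Isobaric, so V/T is constant: P₄ = P₃; V₄ = V₃·(T₄/T₃) = 1.428 L.

V₄ ≈ 1.43 L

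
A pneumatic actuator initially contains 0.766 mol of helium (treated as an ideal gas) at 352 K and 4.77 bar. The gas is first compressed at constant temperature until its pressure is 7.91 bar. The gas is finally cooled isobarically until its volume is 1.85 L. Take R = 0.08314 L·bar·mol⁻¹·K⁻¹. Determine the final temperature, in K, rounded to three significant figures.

T₃ ≈ 230 K

From PV = nRT: V₁ = nRT₁/P₁ = 4.700 L.
Isothermal, so P V is constant: T₂ = T₁; V₂ = V₁·(P₁/P₂) = 2.834 L.
P constant ⇒ V ∝ T: P₃ = P₂; T₃ = T₂·(V₃/V₂) = 229.8 K.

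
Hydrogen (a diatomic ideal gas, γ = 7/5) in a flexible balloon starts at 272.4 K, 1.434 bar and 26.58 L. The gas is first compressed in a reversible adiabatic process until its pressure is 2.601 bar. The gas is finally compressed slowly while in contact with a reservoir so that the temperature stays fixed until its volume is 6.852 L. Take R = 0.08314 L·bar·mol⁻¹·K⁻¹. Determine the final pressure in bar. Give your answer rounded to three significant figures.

P₃ ≈ 6.59 bar

Reversible adiabatic, γ = 7/5: T₂ = T₁·(P₂/P₁)^((γ−1)/γ) = 322.9 K; V₂ = V₁·(P₁/P₂)^(1/γ) = 17.37 L.
T constant ⇒ Boyle's law P V = const: T₃ = T₂; P₃ = P₂·(V₂/V₃) = 6.594 bar.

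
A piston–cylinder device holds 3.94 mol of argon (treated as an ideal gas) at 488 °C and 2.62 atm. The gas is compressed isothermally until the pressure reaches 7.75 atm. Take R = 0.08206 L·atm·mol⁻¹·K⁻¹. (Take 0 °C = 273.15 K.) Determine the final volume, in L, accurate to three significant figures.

Convert: T₁ = 761.1 K.
From PV = nRT: V₁ = nRT₁/P₁ = 93.93 L.
T constant ⇒ Boyle's law P V = const: T₂ = T₁; V₂ = V₁·(P₁/P₂) = 31.75 L.

V₂ ≈ 31.8 L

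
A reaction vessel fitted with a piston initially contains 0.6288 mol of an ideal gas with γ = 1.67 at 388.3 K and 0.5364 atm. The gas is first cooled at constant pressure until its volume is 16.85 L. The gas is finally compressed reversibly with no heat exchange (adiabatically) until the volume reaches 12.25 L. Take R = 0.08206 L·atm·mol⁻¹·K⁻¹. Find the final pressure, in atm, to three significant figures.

P₃ ≈ 0.914 atm

From PV = nRT: V₁ = nRT₁/P₁ = 37.35 L.
Isobaric, so V/T is constant: P₂ = P₁; T₂ = T₁·(V₂/V₁) = 175.2 K.
Adiabatic (γ = 1.67), T V^(γ−1) and P V^γ constant: T₃ = T₂·(V₂/V₃)^(γ−1) = 216.9 K; P₃ = P₂·(V₂/V₃)^γ = 0.9135 atm.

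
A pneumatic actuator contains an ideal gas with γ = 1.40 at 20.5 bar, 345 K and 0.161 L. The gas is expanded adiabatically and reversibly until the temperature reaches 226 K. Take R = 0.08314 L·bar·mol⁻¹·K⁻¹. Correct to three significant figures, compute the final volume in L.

Reversible adiabatic, γ = 1.40: P₂ = P₁·(T₂/T₁)^(γ/(γ−1)) = 4.664 bar; V₂ = V₁·(T₁/T₂)^(1/(γ−1)) = 0.4636 L.

V₂ ≈ 0.464 L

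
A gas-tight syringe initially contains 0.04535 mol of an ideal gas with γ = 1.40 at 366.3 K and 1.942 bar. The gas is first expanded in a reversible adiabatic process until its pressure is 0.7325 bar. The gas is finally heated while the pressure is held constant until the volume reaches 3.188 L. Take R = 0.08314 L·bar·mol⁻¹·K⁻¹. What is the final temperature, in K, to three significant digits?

T₃ ≈ 619 K

From PV = nRT: V₁ = nRT₁/P₁ = 0.7112 L.
Reversible adiabatic, γ = 1.40: T₂ = T₁·(P₂/P₁)^((γ−1)/γ) = 277.2 K; V₂ = V₁·(P₁/P₂)^(1/γ) = 1.427 L.
P constant ⇒ V ∝ T: P₃ = P₂; T₃ = T₂·(V₃/V₂) = 619.4 K.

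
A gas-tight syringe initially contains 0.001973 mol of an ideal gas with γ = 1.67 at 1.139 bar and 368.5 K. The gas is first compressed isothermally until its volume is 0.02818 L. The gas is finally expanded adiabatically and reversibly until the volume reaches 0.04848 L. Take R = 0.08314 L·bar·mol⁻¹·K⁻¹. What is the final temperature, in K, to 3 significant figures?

From PV = nRT: V₁ = nRT₁/P₁ = 0.05307 L.
T constant ⇒ Boyle's law P V = const: T₂ = T₁; P₂ = P₁·(V₁/V₂) = 2.145 bar.
Reversible adiabatic, γ = 1.67: T₃ = T₂·(V₂/V₃)^(γ−1) = 256.2 K; P₃ = P₂·(V₂/V₃)^γ = 0.8669 bar.

T₃ ≈ 256 K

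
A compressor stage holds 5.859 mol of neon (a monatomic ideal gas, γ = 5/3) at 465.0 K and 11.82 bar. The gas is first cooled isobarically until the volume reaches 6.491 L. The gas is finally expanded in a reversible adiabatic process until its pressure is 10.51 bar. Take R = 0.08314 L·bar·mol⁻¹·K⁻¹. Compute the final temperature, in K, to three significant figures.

T₃ ≈ 150 K

From PV = nRT: V₁ = nRT₁/P₁ = 19.16 L.
Isobaric, so V/T is constant: P₂ = P₁; T₂ = T₁·(V₂/V₁) = 157.5 K.
Reversible adiabatic, γ = 5/3: T₃ = T₂·(P₃/P₂)^((γ−1)/γ) = 150.3 K; V₃ = V₂·(P₂/P₃)^(1/γ) = 6.965 L.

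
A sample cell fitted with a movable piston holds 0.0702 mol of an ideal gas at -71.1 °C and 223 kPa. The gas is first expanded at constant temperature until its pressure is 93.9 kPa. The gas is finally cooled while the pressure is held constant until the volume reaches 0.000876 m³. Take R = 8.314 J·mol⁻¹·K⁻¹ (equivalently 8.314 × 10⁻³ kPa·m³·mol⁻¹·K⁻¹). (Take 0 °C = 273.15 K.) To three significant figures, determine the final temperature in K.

Convert: T₁ = 202.0 K.
From PV = nRT: V₁ = nRT₁/P₁ = 0.0005288 m³.
Isothermal, so P V is constant: T₂ = T₁; V₂ = V₁·(P₁/P₂) = 0.001256 m³.
Isobaric, so V/T is constant: P₃ = P₂; T₃ = T₂·(V₃/V₂) = 140.9 K.

T₃ ≈ 141 K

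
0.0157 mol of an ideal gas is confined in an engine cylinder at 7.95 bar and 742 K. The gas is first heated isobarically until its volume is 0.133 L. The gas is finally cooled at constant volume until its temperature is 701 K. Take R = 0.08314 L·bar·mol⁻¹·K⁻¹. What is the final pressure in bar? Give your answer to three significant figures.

From PV = nRT: V₁ = nRT₁/P₁ = 0.1218 L.
P constant ⇒ V ∝ T: P₂ = P₁; T₂ = T₁·(V₂/V₁) = 810.0 K.
Isochoric, so P/T is constant: V₃ = V₂; P₃ = P₂·(T₃/T₂) = 6.880 bar.

P₃ ≈ 6.88 bar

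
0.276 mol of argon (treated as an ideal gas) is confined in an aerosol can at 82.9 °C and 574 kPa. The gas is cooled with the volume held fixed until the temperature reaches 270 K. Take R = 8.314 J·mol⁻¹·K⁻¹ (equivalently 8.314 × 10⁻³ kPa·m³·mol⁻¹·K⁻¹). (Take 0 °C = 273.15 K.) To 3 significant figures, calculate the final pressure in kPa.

Convert: T₁ = 356.0 K.
From PV = nRT: V₁ = nRT₁/P₁ = 0.001423 m³.
V constant ⇒ P ∝ T: V₂ = V₁; P₂ = P₁·(T₂/T₁) = 435.3 kPa.

P₂ ≈ 435 kPa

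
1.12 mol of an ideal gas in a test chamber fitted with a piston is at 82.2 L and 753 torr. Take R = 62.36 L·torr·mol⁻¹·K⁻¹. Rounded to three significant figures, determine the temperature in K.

PV = nRT ⇒ T = PV/(nR) = (753 × 82.2) / (1.12 × 62.36)

T ≈ 886 K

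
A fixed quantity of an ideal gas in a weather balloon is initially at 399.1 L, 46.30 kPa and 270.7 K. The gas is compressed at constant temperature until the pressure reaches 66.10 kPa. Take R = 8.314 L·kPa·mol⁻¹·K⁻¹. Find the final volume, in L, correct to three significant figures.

V₂ ≈ 280 L

Isothermal, so P V is constant: T₂ = T₁; V₂ = V₁·(P₁/P₂) = 279.6 L.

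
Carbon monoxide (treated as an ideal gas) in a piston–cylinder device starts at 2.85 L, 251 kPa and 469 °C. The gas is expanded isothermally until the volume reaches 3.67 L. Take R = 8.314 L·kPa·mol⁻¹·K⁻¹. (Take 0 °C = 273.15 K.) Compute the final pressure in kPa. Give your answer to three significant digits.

P₂ ≈ 195 kPa

Convert: T₁ = 742.1 K.
Isothermal, so P V is constant: T₂ = T₁; P₂ = P₁·(V₁/V₂) = 194.9 kPa.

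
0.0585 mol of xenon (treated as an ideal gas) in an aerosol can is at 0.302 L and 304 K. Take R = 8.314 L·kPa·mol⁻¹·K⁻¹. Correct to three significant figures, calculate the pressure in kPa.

PV = nRT ⇒ P = nRT/V = (0.0585 × 8.314 × 304) / 0.302

P ≈ 490 kPa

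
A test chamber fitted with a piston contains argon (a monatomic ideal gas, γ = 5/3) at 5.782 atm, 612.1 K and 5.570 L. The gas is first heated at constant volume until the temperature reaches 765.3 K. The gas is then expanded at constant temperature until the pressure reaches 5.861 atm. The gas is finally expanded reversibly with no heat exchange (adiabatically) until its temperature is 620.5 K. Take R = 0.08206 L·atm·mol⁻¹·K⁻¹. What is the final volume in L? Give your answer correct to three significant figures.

V₄ ≈ 9.41 L

V constant ⇒ P ∝ T: V₂ = V₁; P₂ = P₁·(T₂/T₁) = 7.229 atm.
T constant ⇒ Boyle's law P V = const: T₃ = T₂; V₃ = V₂·(P₂/P₃) = 6.870 L.
Adiabatic (γ = 5/3), T V^(γ−1) and P V^γ constant: P₄ = P₃·(T₄/T₃)^(γ/(γ−1)) = 3.469 atm; V₄ = V₃·(T₃/T₄)^(1/(γ−1)) = 9.410 L.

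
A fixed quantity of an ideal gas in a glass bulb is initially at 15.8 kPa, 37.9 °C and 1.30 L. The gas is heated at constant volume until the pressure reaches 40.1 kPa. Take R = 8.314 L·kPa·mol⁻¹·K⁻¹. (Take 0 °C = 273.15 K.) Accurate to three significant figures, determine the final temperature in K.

T₂ ≈ 789 K

Convert: T₁ = 311.0 K.
V constant ⇒ P ∝ T: V₂ = V₁; T₂ = T₁·(P₂/P₁) = 789.4 K.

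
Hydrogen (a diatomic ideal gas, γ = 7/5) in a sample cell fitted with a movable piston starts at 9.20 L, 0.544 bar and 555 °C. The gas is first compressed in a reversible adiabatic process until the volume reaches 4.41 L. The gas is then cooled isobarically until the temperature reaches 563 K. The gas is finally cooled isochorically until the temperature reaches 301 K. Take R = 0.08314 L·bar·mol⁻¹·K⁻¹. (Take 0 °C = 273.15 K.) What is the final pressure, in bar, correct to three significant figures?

P₄ ≈ 0.814 bar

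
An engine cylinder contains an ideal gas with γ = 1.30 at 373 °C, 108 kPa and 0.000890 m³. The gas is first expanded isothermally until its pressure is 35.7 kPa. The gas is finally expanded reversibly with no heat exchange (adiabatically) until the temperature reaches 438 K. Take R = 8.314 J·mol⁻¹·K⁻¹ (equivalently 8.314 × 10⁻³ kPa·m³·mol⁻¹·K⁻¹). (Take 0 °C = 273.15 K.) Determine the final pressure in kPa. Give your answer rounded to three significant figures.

Convert: T₁ = 646.1 K.
T constant ⇒ Boyle's law P V = const: T₂ = T₁; V₂ = V₁·(P₁/P₂) = 0.002692 m³.
Adiabatic (γ = 1.30), T V^(γ−1) and P V^γ constant: P₃ = P₂·(T₃/T₂)^(γ/(γ−1)) = 6.621 kPa; V₃ = V₂·(T₂/T₃)^(1/(γ−1)) = 0.009840 m³.

P₃ ≈ 6.62 kPa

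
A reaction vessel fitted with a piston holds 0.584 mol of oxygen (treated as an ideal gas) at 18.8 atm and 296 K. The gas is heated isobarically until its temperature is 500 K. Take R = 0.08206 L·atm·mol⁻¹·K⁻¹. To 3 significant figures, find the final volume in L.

From PV = nRT: V₁ = nRT₁/P₁ = 0.7545 L.
Isobaric, so V/T is constant: P₂ = P₁; V₂ = V₁·(T₂/T₁) = 1.275 L.

V₂ ≈ 1.27 L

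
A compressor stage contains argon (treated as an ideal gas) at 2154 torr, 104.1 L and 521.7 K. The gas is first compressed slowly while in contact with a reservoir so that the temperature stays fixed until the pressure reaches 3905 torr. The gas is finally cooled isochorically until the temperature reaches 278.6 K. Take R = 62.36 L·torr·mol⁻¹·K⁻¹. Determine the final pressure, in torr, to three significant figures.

Isothermal, so P V is constant: T₂ = T₁; V₂ = V₁·(P₁/P₂) = 57.42 L.
Isochoric, so P/T is constant: V₃ = V₂; P₃ = P₂·(T₃/T₂) = 2085 torr.

P₃ ≈ 2.09e+03 torr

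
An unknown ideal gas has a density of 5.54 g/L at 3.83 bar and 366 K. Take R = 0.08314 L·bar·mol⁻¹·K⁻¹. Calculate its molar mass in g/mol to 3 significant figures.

ρ = PM/(RT) ⇒ M = ρRT/P = (5.54 × 0.08314 × 366.0) / 3.83

M ≈ 44.0 g/mol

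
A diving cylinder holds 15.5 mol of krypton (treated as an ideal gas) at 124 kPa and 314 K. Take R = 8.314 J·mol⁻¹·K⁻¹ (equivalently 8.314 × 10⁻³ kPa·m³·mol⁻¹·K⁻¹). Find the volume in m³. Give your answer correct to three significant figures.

PV = nRT ⇒ V = nRT/P = (15.5 × 8.314 × 10⁻³ × 314) / 124

V ≈ 0.326 m³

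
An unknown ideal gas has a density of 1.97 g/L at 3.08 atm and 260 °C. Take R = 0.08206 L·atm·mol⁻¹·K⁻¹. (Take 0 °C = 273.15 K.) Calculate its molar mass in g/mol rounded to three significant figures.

ρ = PM/(RT) ⇒ M = ρRT/P = (1.97 × 0.08206 × 533.1) / 3.08

M ≈ 28.0 g/mol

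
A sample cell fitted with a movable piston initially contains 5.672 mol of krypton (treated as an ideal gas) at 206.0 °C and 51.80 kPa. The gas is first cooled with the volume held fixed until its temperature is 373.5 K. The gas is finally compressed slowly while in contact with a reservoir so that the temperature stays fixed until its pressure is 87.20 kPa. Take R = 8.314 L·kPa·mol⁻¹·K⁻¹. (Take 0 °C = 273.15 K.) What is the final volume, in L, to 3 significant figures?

Convert: T₁ = 479.1 K.
From PV = nRT: V₁ = nRT₁/P₁ = 436.2 L.
V constant ⇒ P ∝ T: V₂ = V₁; P₂ = P₁·(T₂/T₁) = 40.38 kPa.
Isothermal, so P V is constant: T₃ = T₂; V₃ = V₂·(P₂/P₃) = 202.0 L.

V₃ ≈ 202 L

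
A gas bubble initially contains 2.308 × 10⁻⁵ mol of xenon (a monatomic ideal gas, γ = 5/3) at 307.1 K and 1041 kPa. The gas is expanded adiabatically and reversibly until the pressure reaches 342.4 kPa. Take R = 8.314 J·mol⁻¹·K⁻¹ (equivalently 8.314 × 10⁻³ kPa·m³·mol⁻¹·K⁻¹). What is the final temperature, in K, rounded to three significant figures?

T₂ ≈ 197 K

From PV = nRT: V₁ = nRT₁/P₁ = 5.661e-08 m³.
Adiabatic (γ = 5/3), T V^(γ−1) and P V^γ constant: T₂ = T₁·(P₂/P₁)^((γ−1)/γ) = 196.8 K; V₂ = V₁·(P₁/P₂)^(1/γ) = 1.103e-07 m³.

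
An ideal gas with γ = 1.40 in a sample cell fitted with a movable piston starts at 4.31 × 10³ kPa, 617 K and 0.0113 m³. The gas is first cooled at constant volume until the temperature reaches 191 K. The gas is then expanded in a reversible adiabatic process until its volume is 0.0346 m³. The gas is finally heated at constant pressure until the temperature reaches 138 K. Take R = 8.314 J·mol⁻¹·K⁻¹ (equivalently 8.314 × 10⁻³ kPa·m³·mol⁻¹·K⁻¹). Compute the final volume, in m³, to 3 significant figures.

V constant ⇒ P ∝ T: V₂ = V₁; P₂ = P₁·(T₂/T₁) = 1334 kPa.
Reversible adiabatic, γ = 1.40: T₃ = T₂·(V₂/V₃)^(γ−1) = 122.1 K; P₃ = P₂·(V₂/V₃)^γ = 278.5 kPa.
P constant ⇒ V ∝ T: P₄ = P₃; V₄ = V₃·(T₄/T₃) = 0.03911 m³.

V₄ ≈ 0.0391 m³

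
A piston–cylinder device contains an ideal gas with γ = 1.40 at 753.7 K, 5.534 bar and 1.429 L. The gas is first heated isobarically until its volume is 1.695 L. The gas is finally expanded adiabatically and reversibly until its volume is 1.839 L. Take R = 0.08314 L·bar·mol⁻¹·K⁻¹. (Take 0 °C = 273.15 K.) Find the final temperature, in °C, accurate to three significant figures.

P constant ⇒ V ∝ T: P₂ = P₁; T₂ = T₁·(V₂/V₁) = 894.0 K.
Reversible adiabatic, γ = 1.40: T₃ = T₂·(V₂/V₃)^(γ−1) = 865.3 K; P₃ = P₂·(V₂/V₃)^γ = 4.937 bar.

T₃ ≈ 592 °C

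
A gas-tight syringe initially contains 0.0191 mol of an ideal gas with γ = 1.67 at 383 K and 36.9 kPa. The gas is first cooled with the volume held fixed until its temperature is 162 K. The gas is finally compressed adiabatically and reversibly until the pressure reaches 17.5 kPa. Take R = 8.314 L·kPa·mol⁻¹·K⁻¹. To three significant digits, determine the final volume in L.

V₃ ≈ 1.54 L

From PV = nRT: V₁ = nRT₁/P₁ = 1.648 L.
Isochoric, so P/T is constant: V₂ = V₁; P₂ = P₁·(T₂/T₁) = 15.61 kPa.
Adiabatic (γ = 1.67), T V^(γ−1) and P V^γ constant: T₃ = T₂·(P₃/P₂)^((γ−1)/γ) = 169.6 K; V₃ = V₂·(P₂/P₃)^(1/γ) = 1.539 L.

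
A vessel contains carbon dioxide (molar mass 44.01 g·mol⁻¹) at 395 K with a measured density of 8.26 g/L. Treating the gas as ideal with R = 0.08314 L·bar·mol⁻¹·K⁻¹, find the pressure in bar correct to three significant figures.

ρ = PM/(RT) ⇒ P = ρRT/M = (8.26 × 0.08314 × 395.0) / 44.01

P ≈ 6.16 bar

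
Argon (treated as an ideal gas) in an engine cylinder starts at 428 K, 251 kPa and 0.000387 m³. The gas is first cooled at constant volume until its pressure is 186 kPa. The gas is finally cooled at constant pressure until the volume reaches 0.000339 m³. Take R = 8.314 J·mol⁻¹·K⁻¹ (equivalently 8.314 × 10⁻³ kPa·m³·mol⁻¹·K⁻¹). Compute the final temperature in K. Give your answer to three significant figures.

Isochoric, so P/T is constant: V₂ = V₁; T₂ = T₁·(P₂/P₁) = 317.2 K.
Isobaric, so V/T is constant: P₃ = P₂; T₃ = T₂·(V₃/V₂) = 277.8 K.

T₃ ≈ 278 K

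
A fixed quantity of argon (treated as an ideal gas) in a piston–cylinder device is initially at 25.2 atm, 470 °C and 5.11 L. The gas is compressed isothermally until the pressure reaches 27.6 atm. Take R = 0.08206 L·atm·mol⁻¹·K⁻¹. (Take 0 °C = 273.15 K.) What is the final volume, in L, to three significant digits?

Convert: T₁ = 743.1 K.
Isothermal, so P V is constant: T₂ = T₁; V₂ = V₁·(P₁/P₂) = 4.666 L.

V₂ ≈ 4.67 L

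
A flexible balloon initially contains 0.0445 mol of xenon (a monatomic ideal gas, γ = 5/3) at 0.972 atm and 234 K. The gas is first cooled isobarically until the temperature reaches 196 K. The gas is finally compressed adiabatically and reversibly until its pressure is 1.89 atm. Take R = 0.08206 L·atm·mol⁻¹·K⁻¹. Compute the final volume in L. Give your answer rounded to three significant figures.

From PV = nRT: V₁ = nRT₁/P₁ = 0.8791 L.
P constant ⇒ V ∝ T: P₂ = P₁; V₂ = V₁·(T₂/T₁) = 0.7363 L.
Adiabatic (γ = 5/3), T V^(γ−1) and P V^γ constant: T₃ = T₂·(P₃/P₂)^((γ−1)/γ) = 255.7 K; V₃ = V₂·(P₂/P₃)^(1/γ) = 0.4941 L.

V₃ ≈ 0.494 L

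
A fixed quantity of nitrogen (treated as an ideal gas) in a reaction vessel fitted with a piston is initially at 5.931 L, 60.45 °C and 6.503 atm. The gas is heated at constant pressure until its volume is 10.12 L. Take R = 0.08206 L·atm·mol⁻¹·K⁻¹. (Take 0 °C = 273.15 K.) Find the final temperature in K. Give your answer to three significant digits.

Convert: T₁ = 333.6 K.
P constant ⇒ V ∝ T: P₂ = P₁; T₂ = T₁·(V₂/V₁) = 569.2 K.

T₂ ≈ 569 K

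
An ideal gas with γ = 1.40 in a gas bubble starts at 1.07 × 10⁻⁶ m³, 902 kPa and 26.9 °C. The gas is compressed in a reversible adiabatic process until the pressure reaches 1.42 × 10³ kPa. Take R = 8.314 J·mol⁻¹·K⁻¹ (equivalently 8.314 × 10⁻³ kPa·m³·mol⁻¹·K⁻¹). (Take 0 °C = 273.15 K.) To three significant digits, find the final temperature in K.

T₂ ≈ 342 K

Convert: T₁ = 300.0 K.
Reversible adiabatic, γ = 1.40: T₂ = T₁·(P₂/P₁)^((γ−1)/γ) = 341.6 K; V₂ = V₁·(P₁/P₂)^(1/γ) = 7.738e-07 m³.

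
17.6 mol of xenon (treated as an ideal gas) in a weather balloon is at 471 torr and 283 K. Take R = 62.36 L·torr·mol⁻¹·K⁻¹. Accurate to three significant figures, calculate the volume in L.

V ≈ 659 L

PV = nRT ⇒ V = nRT/P = (17.6 × 62.36 × 283) / 471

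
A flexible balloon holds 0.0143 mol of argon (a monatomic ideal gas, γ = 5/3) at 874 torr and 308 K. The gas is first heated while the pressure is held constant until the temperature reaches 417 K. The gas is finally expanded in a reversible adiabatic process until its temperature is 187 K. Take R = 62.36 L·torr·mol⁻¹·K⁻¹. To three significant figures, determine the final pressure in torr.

P₃ ≈ 118 torr

From PV = nRT: V₁ = nRT₁/P₁ = 0.3143 L.
Isobaric, so V/T is constant: P₂ = P₁; V₂ = V₁·(T₂/T₁) = 0.4255 L.
Adiabatic (γ = 5/3), T V^(γ−1) and P V^γ constant: P₃ = P₂·(T₃/T₂)^(γ/(γ−1)) = 117.7 torr; V₃ = V₂·(T₂/T₃)^(1/(γ−1)) = 1.417 L.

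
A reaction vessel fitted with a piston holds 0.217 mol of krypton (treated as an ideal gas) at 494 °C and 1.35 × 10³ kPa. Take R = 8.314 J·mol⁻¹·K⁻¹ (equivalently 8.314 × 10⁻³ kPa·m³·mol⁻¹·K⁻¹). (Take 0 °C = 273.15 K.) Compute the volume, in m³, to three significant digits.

V ≈ 0.00103 m³

Convert: T = 767.15 K.
PV = nRT ⇒ V = nRT/P = (0.217 × 8.314 × 10⁻³ × 767.15) / 1.35e+03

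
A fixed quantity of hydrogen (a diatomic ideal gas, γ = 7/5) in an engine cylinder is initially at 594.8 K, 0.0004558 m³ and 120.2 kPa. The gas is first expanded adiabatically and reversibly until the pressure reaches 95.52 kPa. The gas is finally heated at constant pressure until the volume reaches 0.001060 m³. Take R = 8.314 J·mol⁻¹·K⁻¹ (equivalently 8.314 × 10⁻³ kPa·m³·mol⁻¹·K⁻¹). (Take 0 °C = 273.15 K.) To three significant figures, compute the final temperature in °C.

Adiabatic (γ = 7/5), T V^(γ−1) and P V^γ constant: T₂ = T₁·(P₂/P₁)^((γ−1)/γ) = 557.0 K; V₂ = V₁·(P₁/P₂)^(1/γ) = 0.0005371 m³.
Isobaric, so V/T is constant: P₃ = P₂; T₃ = T₂·(V₃/V₂) = 1099 K.

T₃ ≈ 826 °C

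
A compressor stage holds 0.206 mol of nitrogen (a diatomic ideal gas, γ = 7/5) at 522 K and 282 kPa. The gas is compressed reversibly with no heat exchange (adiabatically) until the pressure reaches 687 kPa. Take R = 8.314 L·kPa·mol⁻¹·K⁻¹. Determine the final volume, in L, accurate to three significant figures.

From PV = nRT: V₁ = nRT₁/P₁ = 3.170 L.
Reversible adiabatic, γ = 7/5: T₂ = T₁·(P₂/P₁)^((γ−1)/γ) = 673.2 K; V₂ = V₁·(P₁/P₂)^(1/γ) = 1.678 L.

V₂ ≈ 1.68 L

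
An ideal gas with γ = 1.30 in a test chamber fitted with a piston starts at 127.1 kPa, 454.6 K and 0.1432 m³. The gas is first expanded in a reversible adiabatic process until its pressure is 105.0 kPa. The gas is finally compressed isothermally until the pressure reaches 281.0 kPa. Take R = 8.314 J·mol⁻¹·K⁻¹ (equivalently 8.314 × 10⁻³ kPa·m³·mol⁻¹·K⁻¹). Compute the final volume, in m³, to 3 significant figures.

V₃ ≈ 0.0620 m³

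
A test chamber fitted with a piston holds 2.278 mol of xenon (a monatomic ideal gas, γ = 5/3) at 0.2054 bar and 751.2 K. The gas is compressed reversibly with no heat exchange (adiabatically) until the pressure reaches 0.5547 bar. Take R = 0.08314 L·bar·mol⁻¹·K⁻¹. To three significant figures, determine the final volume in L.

From PV = nRT: V₁ = nRT₁/P₁ = 692.7 L.
Reversible adiabatic, γ = 5/3: T₂ = T₁·(P₂/P₁)^((γ−1)/γ) = 1118 K; V₂ = V₁·(P₁/P₂)^(1/γ) = 381.6 L.

V₂ ≈ 382 L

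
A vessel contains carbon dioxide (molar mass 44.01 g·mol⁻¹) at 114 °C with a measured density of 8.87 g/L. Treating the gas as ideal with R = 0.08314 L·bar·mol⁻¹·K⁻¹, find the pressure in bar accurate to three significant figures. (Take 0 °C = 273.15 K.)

P ≈ 6.49 bar

ρ = PM/(RT) ⇒ P = ρRT/M = (8.87 × 0.08314 × 387.1) / 44.01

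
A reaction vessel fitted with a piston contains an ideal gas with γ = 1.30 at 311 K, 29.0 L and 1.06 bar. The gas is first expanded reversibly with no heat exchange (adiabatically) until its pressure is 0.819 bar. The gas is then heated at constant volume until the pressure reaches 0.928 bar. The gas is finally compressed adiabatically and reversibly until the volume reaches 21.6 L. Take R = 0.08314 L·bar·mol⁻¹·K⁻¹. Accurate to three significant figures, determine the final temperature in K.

Adiabatic (γ = 1.30), T V^(γ−1) and P V^γ constant: T₂ = T₁·(P₂/P₁)^((γ−1)/γ) = 293.0 K; V₂ = V₁·(P₁/P₂)^(1/γ) = 35.36 L.
Isochoric, so P/T is constant: V₃ = V₂; T₃ = T₂·(P₃/P₂) = 332.0 K.
Adiabatic (γ = 1.30), T V^(γ−1) and P V^γ constant: T₄ = T₃·(V₃/V₄)^(γ−1) = 385.0 K; P₄ = P₃·(V₃/V₄)^γ = 1.762 bar.

T₄ ≈ 385 K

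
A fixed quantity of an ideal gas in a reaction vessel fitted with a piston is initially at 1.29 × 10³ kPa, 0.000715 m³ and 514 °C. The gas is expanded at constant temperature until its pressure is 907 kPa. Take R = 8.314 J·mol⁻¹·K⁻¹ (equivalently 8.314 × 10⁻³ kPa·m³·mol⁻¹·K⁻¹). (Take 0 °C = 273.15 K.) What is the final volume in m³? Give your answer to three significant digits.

V₂ ≈ 0.00102 m³

Convert: T₁ = 787.1 K.
Isothermal, so P V is constant: T₂ = T₁; V₂ = V₁·(P₁/P₂) = 0.001017 m³.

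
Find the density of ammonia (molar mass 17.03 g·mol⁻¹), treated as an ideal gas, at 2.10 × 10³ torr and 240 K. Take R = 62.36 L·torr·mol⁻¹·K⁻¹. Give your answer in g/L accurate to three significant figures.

ρ ≈ 2.39 g/L

ρ = PM/(RT) = (2.10e+03 × 17.03) / (62.36 × 240.0)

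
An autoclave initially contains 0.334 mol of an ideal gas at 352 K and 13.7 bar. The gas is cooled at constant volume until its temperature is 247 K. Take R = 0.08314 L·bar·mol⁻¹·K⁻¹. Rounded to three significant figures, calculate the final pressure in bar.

P₂ ≈ 9.61 bar

From PV = nRT: V₁ = nRT₁/P₁ = 0.7135 L.
Isochoric, so P/T is constant: V₂ = V₁; P₂ = P₁·(T₂/T₁) = 9.613 bar.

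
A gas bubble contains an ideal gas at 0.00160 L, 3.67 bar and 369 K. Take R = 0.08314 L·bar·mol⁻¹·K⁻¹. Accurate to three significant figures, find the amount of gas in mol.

PV = nRT ⇒ n = PV/(RT) = (3.67 × 0.00160) / (0.08314 × 369)

n ≈ 0.000191 mol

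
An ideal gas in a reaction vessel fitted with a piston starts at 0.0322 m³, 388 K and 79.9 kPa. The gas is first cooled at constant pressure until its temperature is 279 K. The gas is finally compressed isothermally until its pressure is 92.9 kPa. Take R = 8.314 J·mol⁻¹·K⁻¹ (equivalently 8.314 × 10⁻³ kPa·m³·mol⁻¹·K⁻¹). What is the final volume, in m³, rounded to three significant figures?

V₃ ≈ 0.0199 m³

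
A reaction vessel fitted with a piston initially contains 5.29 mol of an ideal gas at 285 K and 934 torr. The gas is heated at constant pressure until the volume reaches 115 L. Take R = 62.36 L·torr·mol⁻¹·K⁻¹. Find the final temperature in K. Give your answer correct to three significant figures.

From PV = nRT: V₁ = nRT₁/P₁ = 100.7 L.
Isobaric, so V/T is constant: P₂ = P₁; T₂ = T₁·(V₂/V₁) = 325.6 K.

T₂ ≈ 326 K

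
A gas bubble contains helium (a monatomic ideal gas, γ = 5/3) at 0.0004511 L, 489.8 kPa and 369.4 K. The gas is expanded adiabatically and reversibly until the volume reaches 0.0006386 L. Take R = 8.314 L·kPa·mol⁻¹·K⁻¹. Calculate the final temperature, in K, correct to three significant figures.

T₂ ≈ 293 K

Reversible adiabatic, γ = 5/3: T₂ = T₁·(V₁/V₂)^(γ−1) = 293.0 K; P₂ = P₁·(V₁/V₂)^γ = 274.4 kPa.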